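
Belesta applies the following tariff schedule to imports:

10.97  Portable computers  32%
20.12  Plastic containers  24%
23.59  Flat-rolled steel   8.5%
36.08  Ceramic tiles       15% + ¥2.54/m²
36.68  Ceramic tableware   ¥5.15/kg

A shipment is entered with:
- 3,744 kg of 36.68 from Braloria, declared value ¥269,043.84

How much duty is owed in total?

Line 1 (36.68, Braloria, 3,744 kg, ¥269,043.84):
Base rate for 36.68 is ¥5.15/kg.
Duty = 3,744 × ¥5.15 = ¥19,281.60.

¥19,281.60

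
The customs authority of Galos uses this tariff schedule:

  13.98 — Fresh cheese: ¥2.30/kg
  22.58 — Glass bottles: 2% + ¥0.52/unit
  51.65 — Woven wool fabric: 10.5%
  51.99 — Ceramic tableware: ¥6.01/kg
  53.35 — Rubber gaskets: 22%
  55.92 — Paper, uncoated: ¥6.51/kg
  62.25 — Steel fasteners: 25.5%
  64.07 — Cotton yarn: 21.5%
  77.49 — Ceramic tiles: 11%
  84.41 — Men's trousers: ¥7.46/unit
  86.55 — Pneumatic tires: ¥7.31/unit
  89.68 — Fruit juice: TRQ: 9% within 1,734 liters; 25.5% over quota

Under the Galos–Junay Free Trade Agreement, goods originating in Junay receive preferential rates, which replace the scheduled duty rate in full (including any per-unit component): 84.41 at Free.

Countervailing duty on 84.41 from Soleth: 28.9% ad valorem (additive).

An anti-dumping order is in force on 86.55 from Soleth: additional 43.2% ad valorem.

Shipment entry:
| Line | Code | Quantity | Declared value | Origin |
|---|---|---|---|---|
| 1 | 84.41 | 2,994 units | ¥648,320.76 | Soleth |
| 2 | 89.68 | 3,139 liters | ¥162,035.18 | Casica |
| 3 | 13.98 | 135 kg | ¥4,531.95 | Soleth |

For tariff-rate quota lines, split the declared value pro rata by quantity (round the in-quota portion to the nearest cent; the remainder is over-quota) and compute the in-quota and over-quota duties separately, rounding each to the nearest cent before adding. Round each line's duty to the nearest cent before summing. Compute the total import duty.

¥236,560.42

Line 1 (84.41, Soleth, 2,994 units, ¥648,320.76):
Base rate for 84.41 is ¥7.46/unit.
84.41 has an FTA preferential rate, but origin Soleth is not Junay; base rate stands.
Additional duty on 84.41 from Soleth: +28.9% ad valorem. Applied ad valorem rate = 28.9%.
Duty = ¥648,320.76 × 28.9% + 2,994 × ¥7.46 = ¥209,699.94.
Line 2 (89.68, Casica, 3,139 liters, ¥162,035.18):
Code 89.68 is under a tariff-rate quota (threshold 1,734 liters). In-quota: 1,734 liters at 9%; over-quota: 1,405 liters at 25.5%.
Pro-rata value split: in-quota = ¥162,035.18 × 1,734/3,139 = ¥89,509.08; over-quota = ¥162,035.18 − ¥89,509.08 = ¥72,526.10.
In-quota duty = ¥89,509.08 × 9% = ¥8,055.82. Over-quota duty = ¥72,526.10 × 25.5% = ¥18,494.16.
Line duty = ¥8,055.82 + ¥18,494.16 = ¥26,549.98.
Line 3 (13.98, Soleth, 135 kg, ¥4,531.95):
Base rate for 13.98 is ¥2.30/kg.
Duty = 135 × ¥2.30 = ¥310.50.
Total = ¥209,699.94 + ¥26,549.98 + ¥310.50 = ¥236,560.42.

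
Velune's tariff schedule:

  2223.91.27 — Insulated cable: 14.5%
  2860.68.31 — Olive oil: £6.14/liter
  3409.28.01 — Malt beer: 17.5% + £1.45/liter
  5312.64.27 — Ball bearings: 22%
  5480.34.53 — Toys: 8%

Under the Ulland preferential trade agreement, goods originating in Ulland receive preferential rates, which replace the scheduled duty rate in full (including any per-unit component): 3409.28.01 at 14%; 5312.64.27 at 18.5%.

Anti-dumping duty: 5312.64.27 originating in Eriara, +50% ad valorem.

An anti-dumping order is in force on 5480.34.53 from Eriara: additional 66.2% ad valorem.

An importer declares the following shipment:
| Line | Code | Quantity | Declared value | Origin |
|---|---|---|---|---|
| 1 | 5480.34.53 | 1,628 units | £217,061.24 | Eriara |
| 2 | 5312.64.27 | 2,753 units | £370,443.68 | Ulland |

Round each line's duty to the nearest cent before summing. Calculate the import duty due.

Line 1 (5480.34.53, Eriara, 1,628 units, £217,061.24):
Base rate for 5480.34.53 is 8%.
Additional duty on 5480.34.53 from Eriara: +66.2%. Applied ad valorem rate: 8% + 66.2% = 74.2%.
Duty = £217,061.24 × 74.2% = £161,059.44.
Line 2 (5312.64.27, Ulland, 2,753 units, £370,443.68):
Base rate for 5312.64.27 is 22%.
Origin Ulland qualifies under the Velune–Ulland agreement and 5312.64.27 is covered: preferential rate 18.5% applies instead.
The additional-duty order on 5312.64.27 targets Eriara, not Ulland; it does not apply.
Duty = £370,443.68 × 18.5% = £68,532.08.
Total = £161,059.44 + £68,532.08 = £229,591.52.

£229,591.52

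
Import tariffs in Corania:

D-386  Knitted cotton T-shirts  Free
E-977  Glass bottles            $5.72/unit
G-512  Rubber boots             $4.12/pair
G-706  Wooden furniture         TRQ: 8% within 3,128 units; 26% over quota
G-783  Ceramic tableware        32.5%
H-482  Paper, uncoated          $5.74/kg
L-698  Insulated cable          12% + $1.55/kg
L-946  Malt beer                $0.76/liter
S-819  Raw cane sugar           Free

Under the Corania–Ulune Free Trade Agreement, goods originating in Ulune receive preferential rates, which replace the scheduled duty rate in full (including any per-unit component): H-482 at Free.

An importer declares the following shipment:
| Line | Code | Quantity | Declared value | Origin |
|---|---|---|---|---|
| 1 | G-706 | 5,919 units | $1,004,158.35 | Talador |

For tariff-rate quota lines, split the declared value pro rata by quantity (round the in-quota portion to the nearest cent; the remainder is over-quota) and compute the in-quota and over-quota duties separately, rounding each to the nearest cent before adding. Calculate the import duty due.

Line 1 (G-706, Talador, 5,919 units, $1,004,158.35):
Code G-706 is under a tariff-rate quota (threshold 3,128 units). In-quota: 3,128 units at 8%; over-quota: 2,791 units at 26%.
Pro-rata value split: in-quota = $1,004,158.35 × 3,128/5,919 = $530,665.20; over-quota = $1,004,158.35 − $530,665.20 = $473,493.15.
In-quota duty = $530,665.20 × 8% = $42,453.22. Over-quota duty = $473,493.15 × 26% = $123,108.22.
Line duty = $42,453.22 + $123,108.22 = $165,561.44.

$165,561.44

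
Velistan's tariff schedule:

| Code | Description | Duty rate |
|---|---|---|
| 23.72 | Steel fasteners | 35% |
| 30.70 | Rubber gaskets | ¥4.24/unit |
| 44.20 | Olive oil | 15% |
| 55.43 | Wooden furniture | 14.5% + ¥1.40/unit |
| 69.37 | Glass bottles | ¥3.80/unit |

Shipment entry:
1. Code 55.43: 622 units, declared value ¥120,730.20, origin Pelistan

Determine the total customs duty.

Line 1 (55.43, Pelistan, 622 units, ¥120,730.20):
Base rate for 55.43 is 14.5% + ¥1.40/unit.
Duty = ¥120,730.20 × 14.5% + 622 × ¥1.40 = ¥18,376.68.

¥18,376.68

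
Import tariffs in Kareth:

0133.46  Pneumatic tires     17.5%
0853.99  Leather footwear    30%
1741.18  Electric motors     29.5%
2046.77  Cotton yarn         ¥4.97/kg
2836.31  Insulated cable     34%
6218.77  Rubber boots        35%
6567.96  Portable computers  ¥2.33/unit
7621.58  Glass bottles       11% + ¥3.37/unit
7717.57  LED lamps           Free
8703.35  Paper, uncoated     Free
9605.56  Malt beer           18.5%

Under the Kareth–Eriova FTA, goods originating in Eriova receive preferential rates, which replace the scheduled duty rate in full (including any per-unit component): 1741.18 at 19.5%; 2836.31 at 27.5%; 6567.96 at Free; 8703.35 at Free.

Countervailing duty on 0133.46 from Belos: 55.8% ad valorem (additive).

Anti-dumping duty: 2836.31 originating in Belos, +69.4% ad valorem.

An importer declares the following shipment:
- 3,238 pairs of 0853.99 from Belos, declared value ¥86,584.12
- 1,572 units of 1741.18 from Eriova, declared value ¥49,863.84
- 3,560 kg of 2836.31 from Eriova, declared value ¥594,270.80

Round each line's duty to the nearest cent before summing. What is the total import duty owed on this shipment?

Line 1 (0853.99, Belos, 3,238 pairs, ¥86,584.12):
Base rate for 0853.99 is 30%.
Duty = ¥86,584.12 × 30% = ¥25,975.24.
Line 2 (1741.18, Eriova, 1,572 units, ¥49,863.84):
Base rate for 1741.18 is 29.5%.
Origin Eriova qualifies under the Kareth–Eriova agreement and 1741.18 is covered: preferential rate 19.5% applies instead.
Duty = ¥49,863.84 × 19.5% = ¥9,723.45.
Line 3 (2836.31, Eriova, 3,560 kg, ¥594,270.80):
Base rate for 2836.31 is 34%.
Origin Eriova qualifies under the Kareth–Eriova agreement and 2836.31 is covered: preferential rate 27.5% applies instead.
The additional-duty order on 2836.31 targets Belos, not Eriova; it does not apply.
Duty = ¥594,270.80 × 27.5% = ¥163,424.47.
Total = ¥25,975.24 + ¥9,723.45 + ¥163,424.47 = ¥199,123.16.

¥199,123.16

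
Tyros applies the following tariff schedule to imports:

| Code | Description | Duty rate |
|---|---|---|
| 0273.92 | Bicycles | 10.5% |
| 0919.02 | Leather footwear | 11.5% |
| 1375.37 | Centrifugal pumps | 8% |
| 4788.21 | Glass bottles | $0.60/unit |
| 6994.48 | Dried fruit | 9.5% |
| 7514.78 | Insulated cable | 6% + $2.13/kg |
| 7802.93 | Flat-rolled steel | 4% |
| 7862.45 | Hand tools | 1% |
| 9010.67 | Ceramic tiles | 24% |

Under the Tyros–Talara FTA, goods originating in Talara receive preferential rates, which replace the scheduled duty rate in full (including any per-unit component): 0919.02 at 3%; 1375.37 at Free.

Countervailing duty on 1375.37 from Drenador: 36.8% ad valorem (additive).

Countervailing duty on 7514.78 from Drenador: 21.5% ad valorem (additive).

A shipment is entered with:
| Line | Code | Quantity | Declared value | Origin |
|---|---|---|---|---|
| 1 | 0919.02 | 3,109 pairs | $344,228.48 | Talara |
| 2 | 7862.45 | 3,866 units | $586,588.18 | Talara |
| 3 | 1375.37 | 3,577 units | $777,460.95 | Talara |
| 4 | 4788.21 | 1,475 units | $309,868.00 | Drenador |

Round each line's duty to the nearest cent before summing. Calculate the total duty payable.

Line 1 (0919.02, Talara, 3,109 pairs, $344,228.48):
Base rate for 0919.02 is 11.5%.
Origin Talara qualifies under the Tyros–Talara agreement and 0919.02 is covered: preferential rate 3% applies instead.
Duty = $344,228.48 × 3% = $10,326.85.
Line 2 (7862.45, Talara, 3,866 units, $586,588.18):
Base rate for 7862.45 is 1%.
Origin Talara is the FTA partner but 7862.45 is not on the preference list; base rate stands.
Duty = $586,588.18 × 1% = $5,865.88.
Line 3 (1375.37, Talara, 3,577 units, $777,460.95):
Base rate for 1375.37 is 8%.
Origin Talara qualifies under the Tyros–Talara agreement and 1375.37 is covered: preferential rate Free applies instead.
The additional-duty order on 1375.37 targets Drenador, not Talara; it does not apply.
Duty = $777,460.95 × 0% = $0.00.
Line 4 (4788.21, Drenador, 1,475 units, $309,868.00):
Base rate for 4788.21 is $0.60/unit.
Duty = 1,475 × $0.60 = $885.00.
Total = $10,326.85 + $5,865.88 + $0.00 + $885.00 = $17,077.73.

$17,077.73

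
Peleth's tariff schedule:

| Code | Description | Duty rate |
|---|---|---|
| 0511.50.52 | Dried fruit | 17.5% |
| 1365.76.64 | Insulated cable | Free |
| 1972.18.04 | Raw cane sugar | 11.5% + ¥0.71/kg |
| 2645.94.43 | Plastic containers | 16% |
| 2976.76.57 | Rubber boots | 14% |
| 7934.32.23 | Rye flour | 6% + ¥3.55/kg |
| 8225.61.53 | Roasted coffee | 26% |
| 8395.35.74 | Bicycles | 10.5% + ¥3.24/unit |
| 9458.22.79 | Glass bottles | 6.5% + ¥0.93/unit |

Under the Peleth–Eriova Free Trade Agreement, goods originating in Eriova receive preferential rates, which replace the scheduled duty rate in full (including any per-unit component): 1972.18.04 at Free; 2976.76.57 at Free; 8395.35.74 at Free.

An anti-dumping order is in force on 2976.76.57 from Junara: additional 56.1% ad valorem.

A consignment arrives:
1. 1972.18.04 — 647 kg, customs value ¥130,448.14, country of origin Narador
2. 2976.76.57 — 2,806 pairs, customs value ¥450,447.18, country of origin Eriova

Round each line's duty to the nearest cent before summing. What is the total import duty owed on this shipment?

Line 1 (1972.18.04, Narador, 647 kg, ¥130,448.14):
Base rate for 1972.18.04 is 11.5% + ¥0.71/kg.
1972.18.04 has an FTA preferential rate, but origin Narador is not Eriova; base rate stands.
Duty = ¥130,448.14 × 11.5% + 647 × ¥0.71 = ¥15,460.91.
Line 2 (2976.76.57, Eriova, 2,806 pairs, ¥450,447.18):
Base rate for 2976.76.57 is 14%.
Origin Eriova qualifies under the Peleth–Eriova agreement and 2976.76.57 is covered: preferential rate Free applies instead.
The additional-duty order on 2976.76.57 targets Junara, not Eriova; it does not apply.
Duty = ¥450,447.18 × 0% = ¥0.00.
Total = ¥15,460.91 + ¥0.00 = ¥15,460.91.

¥15,460.91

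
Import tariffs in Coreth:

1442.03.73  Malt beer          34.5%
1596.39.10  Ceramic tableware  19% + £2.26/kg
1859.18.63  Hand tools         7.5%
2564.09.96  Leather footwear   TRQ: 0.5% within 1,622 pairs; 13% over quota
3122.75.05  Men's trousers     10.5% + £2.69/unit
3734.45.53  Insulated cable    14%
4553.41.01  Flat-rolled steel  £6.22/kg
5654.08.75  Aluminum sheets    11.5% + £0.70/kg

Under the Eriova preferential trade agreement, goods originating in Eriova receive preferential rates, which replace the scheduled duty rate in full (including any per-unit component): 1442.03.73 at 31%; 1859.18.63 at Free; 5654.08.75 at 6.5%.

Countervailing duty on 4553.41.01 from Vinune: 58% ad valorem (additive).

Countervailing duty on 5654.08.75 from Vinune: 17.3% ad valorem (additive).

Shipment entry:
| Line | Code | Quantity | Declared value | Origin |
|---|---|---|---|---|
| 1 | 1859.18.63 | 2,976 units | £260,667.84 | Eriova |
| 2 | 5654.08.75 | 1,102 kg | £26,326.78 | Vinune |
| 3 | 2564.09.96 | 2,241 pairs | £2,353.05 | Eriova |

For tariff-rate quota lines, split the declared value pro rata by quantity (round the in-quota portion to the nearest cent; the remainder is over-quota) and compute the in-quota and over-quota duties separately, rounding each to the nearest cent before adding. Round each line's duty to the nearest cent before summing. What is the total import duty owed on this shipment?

£8,446.52

Line 1 (1859.18.63, Eriova, 2,976 units, £260,667.84):
Base rate for 1859.18.63 is 7.5%.
Origin Eriova qualifies under the Coreth–Eriova agreement and 1859.18.63 is covered: preferential rate Free applies instead.
Duty = £260,667.84 × 0% = £0.00.
Line 2 (5654.08.75, Vinune, 1,102 kg, £26,326.78):
Base rate for 5654.08.75 is 11.5% + £0.70/kg.
5654.08.75 has an FTA preferential rate, but origin Vinune is not Eriova; base rate stands.
Additional duty on 5654.08.75 from Vinune: +17.3%. Applied ad valorem rate: 11.5% + 17.3% = 28.8%.
Duty = £26,326.78 × 28.8% + 1,102 × £0.70 = £8,353.51.
Line 3 (2564.09.96, Eriova, 2,241 pairs, £2,353.05):
Code 2564.09.96 is under a tariff-rate quota (threshold 1,622 pairs). In-quota: 1,622 pairs at 0.5%; over-quota: 619 pairs at 13%.
Pro-rata value split: in-quota = £2,353.05 × 1,622/2,241 = £1,703.10; over-quota = £2,353.05 − £1,703.10 = £649.95.
In-quota duty = £1,703.10 × 0.5% = £8.52. Over-quota duty = £649.95 × 13% = £84.49.
Line duty = £8.52 + £84.49 = £93.01.
Total = £0.00 + £8,353.51 + £93.01 = £8,446.52.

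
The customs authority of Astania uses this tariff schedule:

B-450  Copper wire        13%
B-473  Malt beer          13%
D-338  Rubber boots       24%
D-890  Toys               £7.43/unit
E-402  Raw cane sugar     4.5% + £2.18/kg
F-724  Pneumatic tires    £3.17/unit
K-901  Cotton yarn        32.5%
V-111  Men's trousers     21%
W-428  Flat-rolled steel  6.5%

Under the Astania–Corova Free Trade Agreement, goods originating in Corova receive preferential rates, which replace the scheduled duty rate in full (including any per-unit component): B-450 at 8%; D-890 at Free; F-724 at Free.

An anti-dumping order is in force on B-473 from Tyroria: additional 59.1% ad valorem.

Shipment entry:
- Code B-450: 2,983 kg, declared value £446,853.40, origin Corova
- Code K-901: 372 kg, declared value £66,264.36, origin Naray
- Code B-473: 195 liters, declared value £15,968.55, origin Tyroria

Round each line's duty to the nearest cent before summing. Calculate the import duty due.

Line 1 (B-450, Corova, 2,983 kg, £446,853.40):
Base rate for B-450 is 13%.
Origin Corova qualifies under the Astania–Corova agreement and B-450 is covered: preferential rate 8% applies instead.
Duty = £446,853.40 × 8% = £35,748.27.
Line 2 (K-901, Naray, 372 kg, £66,264.36):
Base rate for K-901 is 32.5%.
Duty = £66,264.36 × 32.5% = £21,535.92.
Line 3 (B-473, Tyroria, 195 liters, £15,968.55):
Base rate for B-473 is 13%.
Additional duty on B-473 from Tyroria: +59.1%. Applied ad valorem rate: 13% + 59.1% = 72.1%.
Duty = £15,968.55 × 72.1% = £11,513.32.
Total = £35,748.27 + £21,535.92 + £11,513.32 = £68,797.51.

£68,797.51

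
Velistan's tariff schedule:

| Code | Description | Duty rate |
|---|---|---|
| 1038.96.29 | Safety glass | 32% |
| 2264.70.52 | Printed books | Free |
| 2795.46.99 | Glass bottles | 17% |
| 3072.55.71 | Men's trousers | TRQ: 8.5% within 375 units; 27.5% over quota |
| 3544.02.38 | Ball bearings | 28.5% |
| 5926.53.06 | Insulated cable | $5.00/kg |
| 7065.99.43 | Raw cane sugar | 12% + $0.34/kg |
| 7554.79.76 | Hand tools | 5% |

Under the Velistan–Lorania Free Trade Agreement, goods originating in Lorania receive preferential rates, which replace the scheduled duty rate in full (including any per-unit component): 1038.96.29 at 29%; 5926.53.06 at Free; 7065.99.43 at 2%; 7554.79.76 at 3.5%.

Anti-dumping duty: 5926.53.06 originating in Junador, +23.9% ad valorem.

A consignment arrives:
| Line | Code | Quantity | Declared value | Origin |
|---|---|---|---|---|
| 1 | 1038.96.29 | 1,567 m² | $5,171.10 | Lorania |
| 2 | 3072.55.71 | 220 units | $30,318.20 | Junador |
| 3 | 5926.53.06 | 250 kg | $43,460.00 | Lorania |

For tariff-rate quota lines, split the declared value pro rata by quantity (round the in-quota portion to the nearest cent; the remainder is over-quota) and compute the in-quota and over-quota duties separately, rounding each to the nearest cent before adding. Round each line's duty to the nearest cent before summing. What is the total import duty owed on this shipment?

Line 1 (1038.96.29, Lorania, 1,567 m², $5,171.10):
Base rate for 1038.96.29 is 32%.
Origin Lorania qualifies under the Velistan–Lorania agreement and 1038.96.29 is covered: preferential rate 29% applies instead.
Duty = $5,171.10 × 29% = $1,499.62.
Line 2 (3072.55.71, Junador, 220 units, $30,318.20):
Code 3072.55.71 is under a tariff-rate quota (threshold 375 units). Quantity 220 units is within the quota, so the in-quota rate 8.5% applies to the full value.
Duty = $30,318.20 × 8.5% = $2,577.05.
Line 3 (5926.53.06, Lorania, 250 kg, $43,460.00):
Base rate for 5926.53.06 is $5.00/kg.
Origin Lorania qualifies under the Velistan–Lorania agreement and 5926.53.06 is covered: preferential rate Free applies instead.
The additional-duty order on 5926.53.06 targets Junador, not Lorania; it does not apply.
Duty = $43,460.00 × 0% = $0.00.
Total = $1,499.62 + $2,577.05 + $0.00 = $4,076.67.

$4,076.67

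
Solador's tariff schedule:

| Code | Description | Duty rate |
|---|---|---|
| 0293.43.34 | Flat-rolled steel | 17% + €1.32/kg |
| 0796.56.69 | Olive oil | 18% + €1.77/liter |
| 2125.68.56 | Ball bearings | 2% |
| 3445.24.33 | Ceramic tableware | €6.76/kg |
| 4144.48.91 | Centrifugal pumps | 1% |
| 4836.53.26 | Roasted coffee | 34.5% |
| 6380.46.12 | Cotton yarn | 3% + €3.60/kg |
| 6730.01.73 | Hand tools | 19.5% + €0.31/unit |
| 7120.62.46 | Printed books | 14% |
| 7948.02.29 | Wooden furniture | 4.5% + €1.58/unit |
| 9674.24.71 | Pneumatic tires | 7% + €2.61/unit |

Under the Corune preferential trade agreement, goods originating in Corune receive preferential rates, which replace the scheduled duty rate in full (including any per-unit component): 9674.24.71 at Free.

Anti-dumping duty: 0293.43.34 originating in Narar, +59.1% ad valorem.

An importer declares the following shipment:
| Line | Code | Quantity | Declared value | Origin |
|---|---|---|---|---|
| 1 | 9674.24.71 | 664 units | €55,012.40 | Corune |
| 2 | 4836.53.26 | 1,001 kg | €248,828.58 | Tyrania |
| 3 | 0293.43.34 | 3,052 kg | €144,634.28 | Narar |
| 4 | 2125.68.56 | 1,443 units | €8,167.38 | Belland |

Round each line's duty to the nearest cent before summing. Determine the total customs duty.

Line 1 (9674.24.71, Corune, 664 units, €55,012.40):
Base rate for 9674.24.71 is 7% + €2.61/unit.
Origin Corune qualifies under the Solador–Corune agreement and 9674.24.71 is covered: preferential rate Free applies instead.
Duty = €55,012.40 × 0% = €0.00.
Line 2 (4836.53.26, Tyrania, 1,001 kg, €248,828.58):
Base rate for 4836.53.26 is 34.5%.
Duty = €248,828.58 × 34.5% = €85,845.86.
Line 3 (0293.43.34, Narar, 3,052 kg, €144,634.28):
Base rate for 0293.43.34 is 17% + €1.32/kg.
Additional duty on 0293.43.34 from Narar: +59.1%. Applied ad valorem rate: 17% + 59.1% = 76.1%.
Duty = €144,634.28 × 76.1% + 3,052 × €1.32 = €114,095.33.
Line 4 (2125.68.56, Belland, 1,443 units, €8,167.38):
Base rate for 2125.68.56 is 2%.
Duty = €8,167.38 × 2% = €163.35.
Total = €0.00 + €85,845.86 + €114,095.33 + €163.35 = €200,104.54.

€200,104.54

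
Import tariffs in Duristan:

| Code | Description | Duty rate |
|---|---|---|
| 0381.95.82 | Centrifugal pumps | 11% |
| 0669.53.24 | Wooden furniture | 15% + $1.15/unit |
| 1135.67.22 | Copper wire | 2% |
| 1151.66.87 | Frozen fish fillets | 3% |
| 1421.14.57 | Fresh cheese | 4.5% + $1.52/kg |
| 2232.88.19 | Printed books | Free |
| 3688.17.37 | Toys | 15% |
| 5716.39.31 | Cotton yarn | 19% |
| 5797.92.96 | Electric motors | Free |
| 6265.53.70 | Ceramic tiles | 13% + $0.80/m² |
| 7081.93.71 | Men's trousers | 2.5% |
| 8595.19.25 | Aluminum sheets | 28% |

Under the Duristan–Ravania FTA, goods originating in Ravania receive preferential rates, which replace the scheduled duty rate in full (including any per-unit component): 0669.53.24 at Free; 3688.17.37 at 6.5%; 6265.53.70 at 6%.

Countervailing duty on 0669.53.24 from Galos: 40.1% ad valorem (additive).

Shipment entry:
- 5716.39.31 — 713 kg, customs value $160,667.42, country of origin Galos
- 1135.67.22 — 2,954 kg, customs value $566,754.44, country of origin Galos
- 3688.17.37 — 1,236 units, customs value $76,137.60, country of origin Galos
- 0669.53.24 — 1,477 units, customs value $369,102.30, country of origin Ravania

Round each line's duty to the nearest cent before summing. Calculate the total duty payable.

$53,282.54

Line 1 (5716.39.31, Galos, 713 kg, $160,667.42):
Base rate for 5716.39.31 is 19%.
Duty = $160,667.42 × 19% = $30,526.81.
Line 2 (1135.67.22, Galos, 2,954 kg, $566,754.44):
Base rate for 1135.67.22 is 2%.
Duty = $566,754.44 × 2% = $11,335.09.
Line 3 (3688.17.37, Galos, 1,236 units, $76,137.60):
Base rate for 3688.17.37 is 15%.
3688.17.37 has an FTA preferential rate, but origin Galos is not Ravania; base rate stands.
Duty = $76,137.60 × 15% = $11,420.64.
Line 4 (0669.53.24, Ravania, 1,477 units, $369,102.30):
Base rate for 0669.53.24 is 15% + $1.15/unit.
Origin Ravania qualifies under the Duristan–Ravania agreement and 0669.53.24 is covered: preferential rate Free applies instead.
The additional-duty order on 0669.53.24 targets Galos, not Ravania; it does not apply.
Duty = $369,102.30 × 0% = $0.00.
Total = $30,526.81 + $11,335.09 + $11,420.64 + $0.00 = $53,282.54.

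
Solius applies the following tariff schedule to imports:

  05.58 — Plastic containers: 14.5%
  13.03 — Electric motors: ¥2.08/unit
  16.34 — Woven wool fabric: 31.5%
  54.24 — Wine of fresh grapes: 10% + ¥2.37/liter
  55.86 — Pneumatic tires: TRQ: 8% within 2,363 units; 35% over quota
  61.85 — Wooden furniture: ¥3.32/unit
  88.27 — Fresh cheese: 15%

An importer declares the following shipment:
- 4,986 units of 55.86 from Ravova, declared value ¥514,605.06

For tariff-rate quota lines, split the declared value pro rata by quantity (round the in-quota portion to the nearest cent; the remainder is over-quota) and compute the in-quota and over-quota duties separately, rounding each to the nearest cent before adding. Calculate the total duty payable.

¥114,262.76

Line 1 (55.86, Ravova, 4,986 units, ¥514,605.06):
Code 55.86 is under a tariff-rate quota (threshold 2,363 units). In-quota: 2,363 units at 8%; over-quota: 2,623 units at 35%.
Pro-rata value split: in-quota = ¥514,605.06 × 2,363/4,986 = ¥243,885.23; over-quota = ¥514,605.06 − ¥243,885.23 = ¥270,719.83.
In-quota duty = ¥243,885.23 × 8% = ¥19,510.82. Over-quota duty = ¥270,719.83 × 35% = ¥94,751.94.
Line duty = ¥19,510.82 + ¥94,751.94 = ¥114,262.76.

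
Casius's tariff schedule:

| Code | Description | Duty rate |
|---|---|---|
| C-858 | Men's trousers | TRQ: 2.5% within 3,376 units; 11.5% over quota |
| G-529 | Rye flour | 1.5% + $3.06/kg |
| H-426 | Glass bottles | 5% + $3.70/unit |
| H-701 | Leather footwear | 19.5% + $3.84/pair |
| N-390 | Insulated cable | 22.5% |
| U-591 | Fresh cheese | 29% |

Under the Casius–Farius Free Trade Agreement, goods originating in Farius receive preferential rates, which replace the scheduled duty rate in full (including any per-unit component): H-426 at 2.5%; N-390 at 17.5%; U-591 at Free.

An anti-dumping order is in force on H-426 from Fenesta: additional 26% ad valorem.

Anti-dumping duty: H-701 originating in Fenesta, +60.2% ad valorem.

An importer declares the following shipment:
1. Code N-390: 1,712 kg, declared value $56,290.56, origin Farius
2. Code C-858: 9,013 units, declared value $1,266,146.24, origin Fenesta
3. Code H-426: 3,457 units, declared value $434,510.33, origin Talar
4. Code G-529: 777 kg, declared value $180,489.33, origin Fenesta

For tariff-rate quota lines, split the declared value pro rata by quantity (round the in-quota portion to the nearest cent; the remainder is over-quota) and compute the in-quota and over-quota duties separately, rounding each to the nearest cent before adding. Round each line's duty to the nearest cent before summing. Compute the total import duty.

$152,375.60

Line 1 (N-390, Farius, 1,712 kg, $56,290.56):
Base rate for N-390 is 22.5%.
Origin Farius qualifies under the Casius–Farius agreement and N-390 is covered: preferential rate 17.5% applies instead.
Duty = $56,290.56 × 17.5% = $9,850.85.
Line 2 (C-858, Fenesta, 9,013 units, $1,266,146.24):
Code C-858 is under a tariff-rate quota (threshold 3,376 units). In-quota: 3,376 units at 2.5%; over-quota: 5,637 units at 11.5%.
Pro-rata value split: in-quota = $1,266,146.24 × 3,376/9,013 = $474,260.48; over-quota = $1,266,146.24 − $474,260.48 = $791,885.76.
In-quota duty = $474,260.48 × 2.5% = $11,856.51. Over-quota duty = $791,885.76 × 11.5% = $91,066.86.
Line duty = $11,856.51 + $91,066.86 = $102,923.37.
Line 3 (H-426, Talar, 3,457 units, $434,510.33):
Base rate for H-426 is 5% + $3.70/unit.
H-426 has an FTA preferential rate, but origin Talar is not Farius; base rate stands.
The additional-duty order on H-426 targets Fenesta, not Talar; it does not apply.
Duty = $434,510.33 × 5% + 3,457 × $3.70 = $34,516.42.
Line 4 (G-529, Fenesta, 777 kg, $180,489.33):
Base rate for G-529 is 1.5% + $3.06/kg.
Duty = $180,489.33 × 1.5% + 777 × $3.06 = $5,084.96.
Total = $9,850.85 + $102,923.37 + $34,516.42 + $5,084.96 = $152,375.60.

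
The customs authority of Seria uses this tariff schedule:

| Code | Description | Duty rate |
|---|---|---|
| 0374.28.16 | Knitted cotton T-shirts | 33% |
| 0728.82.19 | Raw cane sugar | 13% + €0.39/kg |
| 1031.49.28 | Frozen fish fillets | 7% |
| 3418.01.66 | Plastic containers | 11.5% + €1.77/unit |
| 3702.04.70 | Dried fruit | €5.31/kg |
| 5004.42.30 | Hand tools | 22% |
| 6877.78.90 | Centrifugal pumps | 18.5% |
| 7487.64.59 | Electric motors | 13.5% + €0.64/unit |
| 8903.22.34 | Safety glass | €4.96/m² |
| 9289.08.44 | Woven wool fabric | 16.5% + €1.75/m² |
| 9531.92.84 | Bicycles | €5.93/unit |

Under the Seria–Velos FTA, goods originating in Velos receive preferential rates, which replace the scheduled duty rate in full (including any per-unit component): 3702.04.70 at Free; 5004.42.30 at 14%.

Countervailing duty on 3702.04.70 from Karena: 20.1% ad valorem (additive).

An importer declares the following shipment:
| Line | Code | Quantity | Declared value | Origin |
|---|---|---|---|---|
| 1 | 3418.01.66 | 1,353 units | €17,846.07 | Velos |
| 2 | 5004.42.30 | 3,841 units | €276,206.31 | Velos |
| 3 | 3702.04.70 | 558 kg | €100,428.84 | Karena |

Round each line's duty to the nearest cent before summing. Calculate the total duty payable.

€66,265.17

Line 1 (3418.01.66, Velos, 1,353 units, €17,846.07):
Base rate for 3418.01.66 is 11.5% + €1.77/unit.
Origin Velos is the FTA partner but 3418.01.66 is not on the preference list; base rate stands.
Duty = €17,846.07 × 11.5% + 1,353 × €1.77 = €4,447.11.
Line 2 (5004.42.30, Velos, 3,841 units, €276,206.31):
Base rate for 5004.42.30 is 22%.
Origin Velos qualifies under the Seria–Velos agreement and 5004.42.30 is covered: preferential rate 14% applies instead.
Duty = €276,206.31 × 14% = €38,668.88.
Line 3 (3702.04.70, Karena, 558 kg, €100,428.84):
Base rate for 3702.04.70 is €5.31/kg.
3702.04.70 has an FTA preferential rate, but origin Karena is not Velos; base rate stands.
Additional duty on 3702.04.70 from Karena: +20.1% ad valorem. Applied ad valorem rate = 20.1%.
Duty = €100,428.84 × 20.1% + 558 × €5.31 = €23,149.18.
Total = €4,447.11 + €38,668.88 + €23,149.18 = €66,265.17.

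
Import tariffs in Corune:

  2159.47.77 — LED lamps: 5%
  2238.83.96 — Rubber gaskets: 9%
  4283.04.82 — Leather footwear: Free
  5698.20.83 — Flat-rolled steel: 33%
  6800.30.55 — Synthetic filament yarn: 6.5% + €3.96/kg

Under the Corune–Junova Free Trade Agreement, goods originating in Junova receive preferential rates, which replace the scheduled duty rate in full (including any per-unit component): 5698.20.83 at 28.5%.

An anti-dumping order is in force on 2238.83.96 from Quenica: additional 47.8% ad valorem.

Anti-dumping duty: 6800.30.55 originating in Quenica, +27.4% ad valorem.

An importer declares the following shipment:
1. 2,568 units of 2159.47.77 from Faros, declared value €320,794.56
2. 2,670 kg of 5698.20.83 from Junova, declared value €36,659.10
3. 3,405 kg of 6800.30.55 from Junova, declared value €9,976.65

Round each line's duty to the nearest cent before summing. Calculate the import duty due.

Line 1 (2159.47.77, Faros, 2,568 units, €320,794.56):
Base rate for 2159.47.77 is 5%.
Duty = €320,794.56 × 5% = €16,039.73.
Line 2 (5698.20.83, Junova, 2,670 kg, €36,659.10):
Base rate for 5698.20.83 is 33%.
Origin Junova qualifies under the Corune–Junova agreement and 5698.20.83 is covered: preferential rate 28.5% applies instead.
Duty = €36,659.10 × 28.5% = €10,447.84.
Line 3 (6800.30.55, Junova, 3,405 kg, €9,976.65):
Base rate for 6800.30.55 is 6.5% + €3.96/kg.
Origin Junova is the FTA partner but 6800.30.55 is not on the preference list; base rate stands.
The additional-duty order on 6800.30.55 targets Quenica, not Junova; it does not apply.
Duty = €9,976.65 × 6.5% + 3,405 × €3.96 = €14,132.28.
Total = €16,039.73 + €10,447.84 + €14,132.28 = €40,619.85.

€40,619.85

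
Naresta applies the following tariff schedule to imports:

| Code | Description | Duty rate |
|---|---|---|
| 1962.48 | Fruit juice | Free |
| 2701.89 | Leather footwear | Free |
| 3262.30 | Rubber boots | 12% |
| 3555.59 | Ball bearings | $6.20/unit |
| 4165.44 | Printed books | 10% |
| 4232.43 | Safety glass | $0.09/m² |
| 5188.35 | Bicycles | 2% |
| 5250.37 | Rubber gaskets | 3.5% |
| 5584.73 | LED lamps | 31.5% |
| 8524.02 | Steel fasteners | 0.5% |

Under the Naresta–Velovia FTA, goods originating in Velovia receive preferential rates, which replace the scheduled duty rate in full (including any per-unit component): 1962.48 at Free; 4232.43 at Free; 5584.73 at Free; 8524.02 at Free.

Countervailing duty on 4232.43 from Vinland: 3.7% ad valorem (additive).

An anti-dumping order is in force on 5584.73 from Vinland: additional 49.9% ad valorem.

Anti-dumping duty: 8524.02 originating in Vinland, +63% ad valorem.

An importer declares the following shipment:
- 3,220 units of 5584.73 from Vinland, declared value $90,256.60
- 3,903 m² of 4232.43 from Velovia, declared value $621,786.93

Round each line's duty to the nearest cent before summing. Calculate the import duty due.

Line 1 (5584.73, Vinland, 3,220 units, $90,256.60):
Base rate for 5584.73 is 31.5%.
5584.73 has an FTA preferential rate, but origin Vinland is not Velovia; base rate stands.
Additional duty on 5584.73 from Vinland: +49.9%. Applied ad valorem rate: 31.5% + 49.9% = 81.4%.
Duty = $90,256.60 × 81.4% = $73,468.87.
Line 2 (4232.43, Velovia, 3,903 m², $621,786.93):
Base rate for 4232.43 is $0.09/m².
Origin Velovia qualifies under the Naresta–Velovia agreement and 4232.43 is covered: preferential rate Free applies instead.
The additional-duty order on 4232.43 targets Vinland, not Velovia; it does not apply.
Duty = $621,786.93 × 0% = $0.00.
Total = $73,468.87 + $0.00 = $73,468.87.

$73,468.87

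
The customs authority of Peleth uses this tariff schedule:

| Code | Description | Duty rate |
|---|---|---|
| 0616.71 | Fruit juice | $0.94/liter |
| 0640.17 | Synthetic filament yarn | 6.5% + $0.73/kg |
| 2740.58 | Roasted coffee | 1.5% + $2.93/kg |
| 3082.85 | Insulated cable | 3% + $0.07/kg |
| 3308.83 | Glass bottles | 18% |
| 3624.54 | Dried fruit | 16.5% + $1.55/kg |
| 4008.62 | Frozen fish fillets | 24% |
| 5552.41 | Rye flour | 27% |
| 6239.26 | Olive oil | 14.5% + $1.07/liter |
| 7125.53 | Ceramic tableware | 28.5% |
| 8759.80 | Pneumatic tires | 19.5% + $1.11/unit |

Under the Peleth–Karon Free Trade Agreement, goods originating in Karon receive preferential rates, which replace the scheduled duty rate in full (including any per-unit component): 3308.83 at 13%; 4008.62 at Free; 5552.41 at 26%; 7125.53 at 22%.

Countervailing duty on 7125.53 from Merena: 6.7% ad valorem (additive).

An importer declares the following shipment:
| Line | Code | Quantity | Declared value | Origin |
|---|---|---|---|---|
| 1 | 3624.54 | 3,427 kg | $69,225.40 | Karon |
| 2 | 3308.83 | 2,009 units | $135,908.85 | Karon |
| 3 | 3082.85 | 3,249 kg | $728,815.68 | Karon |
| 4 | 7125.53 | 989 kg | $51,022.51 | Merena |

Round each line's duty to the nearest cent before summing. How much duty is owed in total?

Line 1 (3624.54, Karon, 3,427 kg, $69,225.40):
Base rate for 3624.54 is 16.5% + $1.55/kg.
Origin Karon is the FTA partner but 3624.54 is not on the preference list; base rate stands.
Duty = $69,225.40 × 16.5% + 3,427 × $1.55 = $16,734.04.
Line 2 (3308.83, Karon, 2,009 units, $135,908.85):
Base rate for 3308.83 is 18%.
Origin Karon qualifies under the Peleth–Karon agreement and 3308.83 is covered: preferential rate 13% applies instead.
Duty = $135,908.85 × 13% = $17,668.15.
Line 3 (3082.85, Karon, 3,249 kg, $728,815.68):
Base rate for 3082.85 is 3% + $0.07/kg.
Origin Karon is the FTA partner but 3082.85 is not on the preference list; base rate stands.
Duty = $728,815.68 × 3% + 3,249 × $0.07 = $22,091.90.
Line 4 (7125.53, Merena, 989 kg, $51,022.51):
Base rate for 7125.53 is 28.5%.
7125.53 has an FTA preferential rate, but origin Merena is not Karon; base rate stands.
Additional duty on 7125.53 from Merena: +6.7%. Applied ad valorem rate: 28.5% + 6.7% = 35.2%.
Duty = $51,022.51 × 35.2% = $17,959.92.
Total = $16,734.04 + $17,668.15 + $22,091.90 + $17,959.92 = $74,454.01.

$74,454.01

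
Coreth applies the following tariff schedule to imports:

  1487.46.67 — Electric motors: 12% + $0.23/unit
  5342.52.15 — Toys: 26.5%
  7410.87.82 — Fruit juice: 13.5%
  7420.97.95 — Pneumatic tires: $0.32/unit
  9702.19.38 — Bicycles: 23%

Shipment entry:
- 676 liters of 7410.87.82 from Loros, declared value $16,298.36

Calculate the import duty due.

$2,200.28

Line 1 (7410.87.82, Loros, 676 liters, $16,298.36):
Base rate for 7410.87.82 is 13.5%.
Duty = $16,298.36 × 13.5% = $2,200.28.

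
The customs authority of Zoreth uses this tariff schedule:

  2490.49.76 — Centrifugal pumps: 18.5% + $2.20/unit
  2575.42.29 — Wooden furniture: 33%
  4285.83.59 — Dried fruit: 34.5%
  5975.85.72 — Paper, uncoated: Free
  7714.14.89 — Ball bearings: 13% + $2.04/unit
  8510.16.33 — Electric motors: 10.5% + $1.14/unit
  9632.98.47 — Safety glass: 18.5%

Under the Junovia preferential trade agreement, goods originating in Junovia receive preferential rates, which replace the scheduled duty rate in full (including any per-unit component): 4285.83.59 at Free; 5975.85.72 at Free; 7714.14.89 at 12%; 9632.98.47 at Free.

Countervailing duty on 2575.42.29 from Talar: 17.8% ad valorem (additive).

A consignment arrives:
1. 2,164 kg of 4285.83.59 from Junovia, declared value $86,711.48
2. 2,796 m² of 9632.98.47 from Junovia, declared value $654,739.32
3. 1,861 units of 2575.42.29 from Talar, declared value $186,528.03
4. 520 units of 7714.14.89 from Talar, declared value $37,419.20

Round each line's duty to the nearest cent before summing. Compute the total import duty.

Line 1 (4285.83.59, Junovia, 2,164 kg, $86,711.48):
Base rate for 4285.83.59 is 34.5%.
Origin Junovia qualifies under the Zoreth–Junovia agreement and 4285.83.59 is covered: preferential rate Free applies instead.
Duty = $86,711.48 × 0% = $0.00.
Line 2 (9632.98.47, Junovia, 2,796 m², $654,739.32):
Base rate for 9632.98.47 is 18.5%.
Origin Junovia qualifies under the Zoreth–Junovia agreement and 9632.98.47 is covered: preferential rate Free applies instead.
Duty = $654,739.32 × 0% = $0.00.
Line 3 (2575.42.29, Talar, 1,861 units, $186,528.03):
Base rate for 2575.42.29 is 33%.
Additional duty on 2575.42.29 from Talar: +17.8%. Applied ad valorem rate: 33% + 17.8% = 50.8%.
Duty = $186,528.03 × 50.8% = $94,756.24.
Line 4 (7714.14.89, Talar, 520 units, $37,419.20):
Base rate for 7714.14.89 is 13% + $2.04/unit.
7714.14.89 has an FTA preferential rate, but origin Talar is not Junovia; base rate stands.
Duty = $37,419.20 × 13% + 520 × $2.04 = $5,925.30.
Total = $0.00 + $0.00 + $94,756.24 + $5,925.30 = $100,681.54.

$100,681.54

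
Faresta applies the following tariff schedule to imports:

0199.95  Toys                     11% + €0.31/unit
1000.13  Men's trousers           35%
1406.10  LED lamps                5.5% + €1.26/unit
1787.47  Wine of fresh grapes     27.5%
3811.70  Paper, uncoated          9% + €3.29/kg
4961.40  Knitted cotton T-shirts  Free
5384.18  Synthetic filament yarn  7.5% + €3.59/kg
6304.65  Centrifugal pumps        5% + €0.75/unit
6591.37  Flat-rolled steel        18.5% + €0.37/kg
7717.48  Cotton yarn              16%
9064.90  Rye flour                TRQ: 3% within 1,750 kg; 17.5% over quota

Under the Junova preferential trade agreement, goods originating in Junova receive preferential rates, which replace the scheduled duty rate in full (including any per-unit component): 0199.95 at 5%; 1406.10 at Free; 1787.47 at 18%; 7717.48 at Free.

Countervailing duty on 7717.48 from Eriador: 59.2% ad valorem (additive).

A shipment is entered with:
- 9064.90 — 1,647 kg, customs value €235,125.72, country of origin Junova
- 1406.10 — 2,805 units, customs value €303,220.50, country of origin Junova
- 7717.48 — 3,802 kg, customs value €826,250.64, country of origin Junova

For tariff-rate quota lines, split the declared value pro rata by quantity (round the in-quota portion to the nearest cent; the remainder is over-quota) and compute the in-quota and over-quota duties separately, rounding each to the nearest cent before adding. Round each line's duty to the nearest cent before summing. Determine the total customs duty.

Line 1 (9064.90, Junova, 1,647 kg, €235,125.72):
Code 9064.90 is under a tariff-rate quota (threshold 1,750 kg). Quantity 1,647 kg is within the quota, so the in-quota rate 3% applies to the full value.
Duty = €235,125.72 × 3% = €7,053.77.
Line 2 (1406.10, Junova, 2,805 units, €303,220.50):
Base rate for 1406.10 is 5.5% + €1.26/unit.
Origin Junova qualifies under the Faresta–Junova agreement and 1406.10 is covered: preferential rate Free applies instead.
Duty = €303,220.50 × 0% = €0.00.
Line 3 (7717.48, Junova, 3,802 kg, €826,250.64):
Base rate for 7717.48 is 16%.
Origin Junova qualifies under the Faresta–Junova agreement and 7717.48 is covered: preferential rate Free applies instead.
The additional-duty order on 7717.48 targets Eriador, not Junova; it does not apply.
Duty = €826,250.64 × 0% = €0.00.
Total = €7,053.77 + €0.00 + €0.00 = €7,053.77.

€7,053.77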